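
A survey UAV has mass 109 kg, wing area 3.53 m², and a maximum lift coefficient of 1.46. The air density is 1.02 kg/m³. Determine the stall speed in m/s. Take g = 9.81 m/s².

Stall occurs when L = W at CL,max. W = mg = 109 × 9.81 = 1069 N.
From L = ½ρV²S·CL,max = W: V_stall = √(2W/(ρSCL,max)) = √(2·1069/(1.02·3.53·1.46))
V_stall = √406.8 = 20.2 m/s

V_stall = 20.2 m/s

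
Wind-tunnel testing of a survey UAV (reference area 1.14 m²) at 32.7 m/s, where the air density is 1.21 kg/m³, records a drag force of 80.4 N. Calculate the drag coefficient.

CD = 0.109

From D = ½ρv²S·CD, rearranging gives CD = 2D/(ρv²S).
CD = 2 × 80.4 / (1.21 × 32.7² × 1.14) = 0.109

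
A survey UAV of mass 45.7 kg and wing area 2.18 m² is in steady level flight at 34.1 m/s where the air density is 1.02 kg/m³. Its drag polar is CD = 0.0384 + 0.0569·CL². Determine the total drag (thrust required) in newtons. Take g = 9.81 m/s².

D = 58.5 N

Weight W = mg = 45.7 × 9.81 = 448.32 N; in level flight L = W.
q = ½ρv² = ½ × 1.02 × 34.1² = 593 Pa.
Required CL = L/(qS) = 448.32/(593·2.18) = 0.3468.
CD = 0.0384 + 0.0569 × 0.3468² = 0.04524.
D = q·S·CD = 593 × 2.18 × 0.04524 = 58.49 N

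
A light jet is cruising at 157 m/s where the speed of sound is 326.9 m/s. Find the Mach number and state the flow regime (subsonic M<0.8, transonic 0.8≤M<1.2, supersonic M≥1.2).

M = v/a = 157 / 326.9 = 0.48
M = 0.48 → subsonic.

M = 0.48 (subsonic)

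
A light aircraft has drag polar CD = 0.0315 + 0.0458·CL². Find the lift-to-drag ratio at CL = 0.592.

CD = 0.0315 + 0.0458 × 0.592² = 0.04755
L/D = CL/CD = 0.592 / 0.04755 = 12.4

L/D = 12.4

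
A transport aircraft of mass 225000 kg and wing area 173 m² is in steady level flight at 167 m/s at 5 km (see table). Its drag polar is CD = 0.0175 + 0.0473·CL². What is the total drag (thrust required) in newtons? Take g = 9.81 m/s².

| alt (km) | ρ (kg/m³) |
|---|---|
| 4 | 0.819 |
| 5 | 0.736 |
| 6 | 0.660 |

D = 1.61×10^5 N

At 5 km, from the table: ρ = 0.736 kg/m³.
In steady level flight, lift balances weight: W = mg = 225000 × 9.81 = 2.2072×10^6 N.
Dynamic pressure q = 0.5 × 0.736 × 167² = 10260 Pa.
CL = W/(q·S) = 2.2072×10^6 / (10260 × 173) = 1.243.
CD = 0.0175 + 0.0473 × 1.243² = 0.0906.
D = q·S·CD = 10260 × 173 × 0.0906 = 1.609×10^5 N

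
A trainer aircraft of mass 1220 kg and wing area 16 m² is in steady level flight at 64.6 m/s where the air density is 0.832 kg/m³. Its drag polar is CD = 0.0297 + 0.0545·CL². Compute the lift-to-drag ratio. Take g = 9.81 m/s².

L/D = 10.8

Level flight ⇒ L = W = m·g = 1220 × 9.81 = 11968 N.
Dynamic pressure q = 0.5 × 0.832 × 64.6² = 1736 Pa.
CL = 2W/(ρv²S) = 2×11968/(0.832×64.6²×16) = 0.4309.
CD = 0.0297 + 0.0545 × 0.4309² = 0.03982.
L/D = CL/CD = 0.4309 / 0.03982 = 10.8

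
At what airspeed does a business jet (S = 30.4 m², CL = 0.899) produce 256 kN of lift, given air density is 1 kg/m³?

v = 137 m/s

L = ½ρv²S·CL ⇒ v = √(2L/(ρ·S·CL))
v = √(2 × 2.56×10^5 / (1 × 30.4 × 0.899)) = √18730 = 137 m/s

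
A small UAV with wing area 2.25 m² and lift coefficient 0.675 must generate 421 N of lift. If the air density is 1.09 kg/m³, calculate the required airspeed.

v = 22.6 m/s

L = ½ρv²S·CL ⇒ v = √(2L/(ρ·S·CL))
v = √(2 × 421 / (1.09 × 2.25 × 0.675)) = √508.6 = 22.6 m/s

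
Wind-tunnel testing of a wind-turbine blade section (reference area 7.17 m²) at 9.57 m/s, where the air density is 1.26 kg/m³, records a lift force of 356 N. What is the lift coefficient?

From L = ½ρv²S·CL, rearranging gives CL = 2L/(ρv²S).
CL = 2 × 356 / (1.26 × 9.57² × 7.17) = 0.861

CL = 0.861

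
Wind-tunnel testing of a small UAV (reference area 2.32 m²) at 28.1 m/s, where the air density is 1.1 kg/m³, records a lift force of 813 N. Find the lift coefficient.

CL = 0.807

From L = ½ρv²S·CL, rearranging gives CL = 2L/(ρv²S).
CL = 2 × 813 / (1.1 × 28.1² × 2.32) = 0.807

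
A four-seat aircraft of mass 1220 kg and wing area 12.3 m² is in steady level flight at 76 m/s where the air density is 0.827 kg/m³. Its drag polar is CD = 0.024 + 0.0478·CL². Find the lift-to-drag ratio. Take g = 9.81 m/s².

Level flight ⇒ L = W = m·g = 1220 × 9.81 = 11968 N.
q = ½ρv² = ½ × 0.827 × 76² = 2388 Pa.
CL = 2W/(ρv²S) = 2×11968/(0.827×76²×12.3) = 0.4074.
CD = 0.024 + 0.0478 × 0.4074² = 0.03193.
L/D = CL/CD = 0.4074 / 0.03193 = 12.8

L/D = 12.8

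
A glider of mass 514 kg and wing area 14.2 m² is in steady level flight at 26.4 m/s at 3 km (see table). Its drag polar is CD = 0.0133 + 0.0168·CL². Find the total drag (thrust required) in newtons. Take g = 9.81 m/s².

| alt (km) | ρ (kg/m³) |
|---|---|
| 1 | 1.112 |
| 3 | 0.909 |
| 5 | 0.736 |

At 3 km, from the table: ρ = 0.909 kg/m³.
Weight W = mg = 514 × 9.81 = 5042.3 N; in level flight L = W.
q = ½ρv² = ½ × 0.909 × 26.4² = 316.8 Pa.
Required CL = L/(qS) = 5042.3/(316.8·14.2) = 1.121.
CD = 0.0133 + 0.0168 × 1.121² = 0.03441.
D = q·S·CD = 316.8 × 14.2 × 0.03441 = 154.8 N

D = 155 N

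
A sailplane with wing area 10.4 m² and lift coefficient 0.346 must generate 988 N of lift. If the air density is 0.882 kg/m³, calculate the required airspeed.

L = ½ρv²S·CL ⇒ v = √(2L/(ρ·S·CL))
v = √(2 × 988 / (0.882 × 10.4 × 0.346)) = √622.6 = 25 m/s

v = 25 m/s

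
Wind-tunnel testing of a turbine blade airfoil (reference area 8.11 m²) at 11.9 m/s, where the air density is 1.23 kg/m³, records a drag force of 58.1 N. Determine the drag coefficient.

From D = ½ρv²S·CD, rearranging gives CD = 2D/(ρv²S).
CD = 2 × 58.1 / (1.23 × 11.9² × 8.11) = 0.0823

CD = 0.0823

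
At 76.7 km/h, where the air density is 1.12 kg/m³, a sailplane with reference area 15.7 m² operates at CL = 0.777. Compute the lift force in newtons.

L = 3100 N

Convert speed: v = 76.7 km/h ÷ 3.6 = 21.31 m/s.
Dynamic pressure q = ½ρv² = ½ × 1.12 × 21.31² = 254.2 Pa.
L = q·S·CL = 254.2 × 15.7 × 0.777 = 3100 N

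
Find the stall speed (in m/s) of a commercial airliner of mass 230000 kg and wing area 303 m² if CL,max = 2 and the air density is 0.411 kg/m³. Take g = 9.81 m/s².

Weight W = mg = 230000 × 9.81 = 2.256×10^6 N.
From L = ½ρV²S·CL,max = W: V_stall = √(2W/(ρSCL,max)) = √(2·2.256×10^6/(0.411·303·2))
V_stall = √18120 = 135 m/s

V_stall = 135 m/s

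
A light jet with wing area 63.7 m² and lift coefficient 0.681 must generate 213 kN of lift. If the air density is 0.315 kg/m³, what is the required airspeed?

L = ½ρv²S·CL ⇒ v = √(2L/(ρ·S·CL))
v = √(2 × 2.13×10^5 / (0.315 × 63.7 × 0.681)) = √31180 = 177 m/s

v = 177 m/s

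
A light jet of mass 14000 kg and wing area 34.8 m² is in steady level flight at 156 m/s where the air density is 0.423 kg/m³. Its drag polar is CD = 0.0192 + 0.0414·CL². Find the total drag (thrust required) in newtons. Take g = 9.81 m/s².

In steady level flight, lift balances weight: W = mg = 14000 × 9.81 = 1.3734×10^5 N.
q = ½ρv² = ½ × 0.423 × 156² = 5147 Pa.
Required CL = L/(qS) = 1.3734×10^5/(5147·34.8) = 0.7668.
CD = 0.0192 + 0.0414 × 0.7668² = 0.04354.
D = q·S·CD = 5147 × 34.8 × 0.04354 = 7799 N

D = 7800 N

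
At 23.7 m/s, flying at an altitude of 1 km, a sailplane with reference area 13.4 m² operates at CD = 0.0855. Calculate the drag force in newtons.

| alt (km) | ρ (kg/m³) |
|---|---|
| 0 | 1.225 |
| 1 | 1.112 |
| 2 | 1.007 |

D = 358 N

At 1 km, from the table: ρ = 1.112 kg/m³.
D = ½ρv²S·CD = ½ × 1.112 × 23.7² × 13.4 × 0.0855 = 358 N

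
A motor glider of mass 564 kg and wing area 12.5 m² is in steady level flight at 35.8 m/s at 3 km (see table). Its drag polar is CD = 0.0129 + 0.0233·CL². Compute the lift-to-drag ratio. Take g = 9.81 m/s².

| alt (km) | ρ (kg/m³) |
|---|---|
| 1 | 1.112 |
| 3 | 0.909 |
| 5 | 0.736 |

L/D = 28.8

At 3 km, from the table: ρ = 0.909 kg/m³.
Weight W = mg = 564 × 9.81 = 5532.8 N; in level flight L = W.
q = ½ρv² = ½ × 0.909 × 35.8² = 582.5 Pa.
Required CL = L/(qS) = 5532.8/(582.5·12.5) = 0.7599.
CD = 0.0129 + 0.0233 × 0.7599² = 0.02635.
L/D = CL/CD = 0.7599 / 0.02635 = 28.8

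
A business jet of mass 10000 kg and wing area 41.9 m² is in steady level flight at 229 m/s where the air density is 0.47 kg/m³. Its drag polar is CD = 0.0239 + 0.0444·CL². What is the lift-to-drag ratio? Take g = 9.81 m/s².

L/D = 7.45

In steady level flight, lift balances weight: W = mg = 10000 × 9.81 = 98100 N.
q = ½ρv² = ½ × 0.47 × 229² = 12320 Pa.
CL = 2W/(ρv²S) = 2×98100/(0.47×229²×41.9) = 0.19.
CD = 0.0239 + 0.0444 × 0.19² = 0.0255.
L/D = CL/CD = 0.19 / 0.0255 = 7.45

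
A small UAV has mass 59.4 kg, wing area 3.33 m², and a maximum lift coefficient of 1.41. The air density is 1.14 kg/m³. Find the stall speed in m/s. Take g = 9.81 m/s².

V_stall = 14.8 m/s

Stall occurs when L = W at CL,max. W = mg = 59.4 × 9.81 = 582.7 N.
V_stall = √(2W/(ρ·S·CL,max)) = √(2 × 582.7 / (1.14 × 3.33 × 1.41))
V_stall = √217.7 = 14.8 m/s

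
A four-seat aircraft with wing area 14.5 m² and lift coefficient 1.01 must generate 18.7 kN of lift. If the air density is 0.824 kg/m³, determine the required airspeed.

v = 55.7 m/s

L = ½ρv²S·CL ⇒ v = √(2L/(ρ·S·CL))
v = √(2 × 18700 / (0.824 × 14.5 × 1.01)) = √3099 = 55.7 m/s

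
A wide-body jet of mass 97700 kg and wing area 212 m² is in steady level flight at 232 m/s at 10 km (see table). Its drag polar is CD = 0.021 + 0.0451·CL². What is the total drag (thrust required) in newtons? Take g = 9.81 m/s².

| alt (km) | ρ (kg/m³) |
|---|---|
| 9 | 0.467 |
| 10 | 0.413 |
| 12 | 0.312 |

At 10 km, from the table: ρ = 0.413 kg/m³.
Level flight ⇒ L = W = m·g = 97700 × 9.81 = 9.5844×10^5 N.
q = ½ρv² = ½ × 0.413 × 232² = 11110 Pa.
CL = W/(q·S) = 9.5844×10^5 / (11110 × 212) = 0.4068.
CD = 0.021 + 0.0451 × 0.4068² = 0.02846.
D = q·S·CD = 11110 × 212 × 0.02846 = 67060 N

D = 67100 N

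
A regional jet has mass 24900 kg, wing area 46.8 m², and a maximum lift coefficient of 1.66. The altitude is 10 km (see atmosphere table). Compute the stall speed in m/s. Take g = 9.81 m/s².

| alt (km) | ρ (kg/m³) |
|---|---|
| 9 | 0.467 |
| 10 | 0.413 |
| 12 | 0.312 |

V_stall = 123 m/s

At 10 km, from the table: ρ = 0.413 kg/m³.
Weight W = mg = 24900 × 9.81 = 2.443×10^5 N.
V_stall = √(2W/(ρ·S·CL,max)) = √(2 × 2.443×10^5 / (0.413 × 46.8 × 1.66))
V_stall = √15230 = 123 m/s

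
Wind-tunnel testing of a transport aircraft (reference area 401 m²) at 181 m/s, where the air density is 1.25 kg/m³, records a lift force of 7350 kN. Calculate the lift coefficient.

From L = ½ρv²S·CL, rearranging gives CL = 2L/(ρv²S).
CL = 2 × 7.35×10^6 / (1.25 × 181² × 401) = 0.895

CL = 0.895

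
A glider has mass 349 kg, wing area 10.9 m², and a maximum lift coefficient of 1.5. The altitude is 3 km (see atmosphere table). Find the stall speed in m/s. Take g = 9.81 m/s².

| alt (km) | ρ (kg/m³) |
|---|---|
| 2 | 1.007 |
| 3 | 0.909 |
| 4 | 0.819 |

V_stall = 21.5 m/s

At 3 km, from the table: ρ = 0.909 kg/m³.
Stall occurs when L = W at CL,max. W = mg = 349 × 9.81 = 3424 N.
From L = ½ρV²S·CL,max = W: V_stall = √(2W/(ρSCL,max)) = √(2·3424/(0.909·10.9·1.5))
V_stall = √460.7 = 21.5 m/s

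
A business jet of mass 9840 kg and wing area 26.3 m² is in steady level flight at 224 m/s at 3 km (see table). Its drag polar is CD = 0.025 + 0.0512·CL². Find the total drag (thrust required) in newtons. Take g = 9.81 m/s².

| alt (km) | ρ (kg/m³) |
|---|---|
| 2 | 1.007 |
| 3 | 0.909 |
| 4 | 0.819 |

At 3 km, from the table: ρ = 0.909 kg/m³.
Level flight ⇒ L = W = m·g = 9840 × 9.81 = 96530 N.
Dynamic pressure q = 0.5 × 0.909 × 224² = 22800 Pa.
Required CL = L/(qS) = 96530/(22800·26.3) = 0.1609.
CD = 0.025 + 0.0512 × 0.1609² = 0.02633.
D = q·S·CD = 22800 × 26.3 × 0.02633 = 15790 N

D = 15800 N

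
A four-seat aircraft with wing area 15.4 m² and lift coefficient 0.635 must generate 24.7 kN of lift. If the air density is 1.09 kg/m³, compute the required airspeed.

v = 68.1 m/s

L = ½ρv²S·CL ⇒ v = √(2L/(ρ·S·CL))
v = √(2 × 24700 / (1.09 × 15.4 × 0.635)) = √4635 = 68.1 m/s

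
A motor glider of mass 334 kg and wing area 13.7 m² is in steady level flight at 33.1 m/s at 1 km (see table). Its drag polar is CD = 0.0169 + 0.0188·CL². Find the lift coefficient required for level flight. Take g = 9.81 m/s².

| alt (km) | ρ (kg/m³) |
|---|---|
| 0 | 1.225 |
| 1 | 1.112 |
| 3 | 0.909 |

At 1 km, from the table: ρ = 1.112 kg/m³.
In steady level flight, lift balances weight: W = mg = 334 × 9.81 = 3276.5 N.
q = ½ρv² = ½ × 1.112 × 33.1² = 609.2 Pa.
CL = W/(q·S) = 3276.5 / (609.2 × 13.7) = 0.3926.

CL = 0.393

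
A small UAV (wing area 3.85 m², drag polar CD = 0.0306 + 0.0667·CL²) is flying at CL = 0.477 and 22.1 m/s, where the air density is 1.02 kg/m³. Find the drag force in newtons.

CD = 0.0306 + 0.0667 × 0.477² = 0.04578
D = ½ρv²S·CD = ½ × 1.02 × 22.1² × 3.85 × 0.04578 = 43.9 N

D = 43.9 N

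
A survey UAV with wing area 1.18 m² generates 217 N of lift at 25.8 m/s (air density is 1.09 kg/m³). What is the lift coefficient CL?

From L = ½ρv²S·CL, rearranging gives CL = 2L/(ρv²S).
CL = 2 × 217 / (1.09 × 25.8² × 1.18) = 0.507

CL = 0.507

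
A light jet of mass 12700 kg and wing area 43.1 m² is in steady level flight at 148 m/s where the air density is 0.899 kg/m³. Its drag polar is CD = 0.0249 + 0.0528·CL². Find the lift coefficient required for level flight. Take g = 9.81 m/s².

CL = 0.294

In steady level flight, lift balances weight: W = mg = 12700 × 9.81 = 1.2459×10^5 N.
Dynamic pressure q = 0.5 × 0.899 × 148² = 9846 Pa.
CL = 2W/(ρv²S) = 2×1.2459×10^5/(0.899×148²×43.1) = 0.2936.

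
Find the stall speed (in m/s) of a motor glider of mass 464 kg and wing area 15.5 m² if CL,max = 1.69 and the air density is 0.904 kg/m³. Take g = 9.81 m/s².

Weight W = mg = 464 × 9.81 = 4552 N.
V_stall = √(2W/(ρ·S·CL,max)) = √(2 × 4552 / (0.904 × 15.5 × 1.69))
V_stall = √384.4 = 19.6 m/s

V_stall = 19.6 m/s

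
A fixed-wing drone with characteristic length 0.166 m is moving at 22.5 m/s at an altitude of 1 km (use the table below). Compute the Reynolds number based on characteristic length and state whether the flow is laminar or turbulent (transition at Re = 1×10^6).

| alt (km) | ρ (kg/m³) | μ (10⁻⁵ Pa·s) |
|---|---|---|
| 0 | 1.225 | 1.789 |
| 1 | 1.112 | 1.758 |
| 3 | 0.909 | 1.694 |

Re = 2.36×10^5 (laminar)

At 1 km, from the table: ρ = 1.112 kg/m³, μ = 1.758×10⁻⁵ Pa·s.
Re = ρ·v·c/μ = 1.112 × 22.5 × 0.166 / (1.758×10⁻⁵) = 2.36×10^5
Since 2.36×10^5 < 1×10^6, the flow is laminar.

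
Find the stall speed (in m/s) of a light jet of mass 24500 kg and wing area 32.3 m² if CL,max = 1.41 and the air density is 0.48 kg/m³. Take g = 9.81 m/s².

V_stall = 148 m/s

Stall occurs when L = W at CL,max. W = mg = 24500 × 9.81 = 2.403×10^5 N.
V_stall = √(2W/(ρ·S·CL,max)) = √(2 × 2.403×10^5 / (0.48 × 32.3 × 1.41))
V_stall = √21990 = 148 m/s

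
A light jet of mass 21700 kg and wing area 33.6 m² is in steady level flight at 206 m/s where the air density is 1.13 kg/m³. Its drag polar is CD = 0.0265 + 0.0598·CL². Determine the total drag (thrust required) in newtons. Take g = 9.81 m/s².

D = 24700 N

In steady level flight, lift balances weight: W = mg = 21700 × 9.81 = 2.1288×10^5 N.
q = ½ρv² = ½ × 1.13 × 206² = 23980 Pa.
CL = 2W/(ρv²S) = 2×2.1288×10^5/(1.13×206²×33.6) = 0.2642.
CD = 0.0265 + 0.0598 × 0.2642² = 0.03068.
D = q·S·CD = 23980 × 33.6 × 0.03068 = 24710 N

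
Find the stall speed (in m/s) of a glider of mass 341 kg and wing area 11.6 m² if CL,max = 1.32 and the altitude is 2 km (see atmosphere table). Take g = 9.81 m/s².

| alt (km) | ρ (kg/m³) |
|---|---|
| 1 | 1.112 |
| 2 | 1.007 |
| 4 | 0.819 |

V_stall = 20.8 m/s

At 2 km, from the table: ρ = 1.007 kg/m³.
Stall occurs when L = W at CL,max. W = mg = 341 × 9.81 = 3345 N.
V_stall = √(2W/(ρ·S·CL,max)) = √(2 × 3345 / (1.007 × 11.6 × 1.32))
V_stall = √433.9 = 20.8 m/s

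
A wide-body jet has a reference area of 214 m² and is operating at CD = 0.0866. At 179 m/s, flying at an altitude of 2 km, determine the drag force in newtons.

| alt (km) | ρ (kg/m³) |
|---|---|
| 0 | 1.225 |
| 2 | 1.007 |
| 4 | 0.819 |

At 2 km, from the table: ρ = 1.007 kg/m³.
Dynamic pressure q = ½ρv² = ½ × 1.007 × 179² = 16130 Pa.
D = q·S·CD = 16130 × 214 × 0.0866 = 2.99×10^5 N ≈ 299 kN

D = 2.99×10^5 N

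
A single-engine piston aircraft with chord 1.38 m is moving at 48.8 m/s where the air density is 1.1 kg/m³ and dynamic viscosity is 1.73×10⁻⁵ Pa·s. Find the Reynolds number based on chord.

Re = ρ·v·c/μ = 1.1 × 48.8 × 1.38 / (1.73×10⁻⁵) = 4.28×10^6

Re = 4.28×10^6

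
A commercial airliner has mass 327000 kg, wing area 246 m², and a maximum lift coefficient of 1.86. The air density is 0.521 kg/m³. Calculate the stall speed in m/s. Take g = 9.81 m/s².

At stall, lift equals weight: L = W = m·g = 327000 × 9.81 = 3.208×10^6 N.
From L = ½ρV²S·CL,max = W: V_stall = √(2W/(ρSCL,max)) = √(2·3.208×10^6/(0.521·246·1.86))
V_stall = √26910 = 164 m/s

V_stall = 164 m/s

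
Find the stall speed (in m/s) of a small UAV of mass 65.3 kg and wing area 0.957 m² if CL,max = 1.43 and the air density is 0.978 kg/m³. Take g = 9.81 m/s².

At stall, lift equals weight: L = W = m·g = 65.3 × 9.81 = 640.6 N.
V_stall = √(2W/(ρ·S·CL,max)) = √(2 × 640.6 / (0.978 × 0.957 × 1.43))
V_stall = √957.2 = 30.9 m/s

V_stall = 30.9 m/s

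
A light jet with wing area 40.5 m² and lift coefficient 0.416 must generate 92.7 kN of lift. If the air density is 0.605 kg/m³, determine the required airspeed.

L = ½ρv²S·CL ⇒ v = √(2L/(ρ·S·CL))
v = √(2 × 92700 / (0.605 × 40.5 × 0.416)) = √18190 = 135 m/s

v = 135 m/s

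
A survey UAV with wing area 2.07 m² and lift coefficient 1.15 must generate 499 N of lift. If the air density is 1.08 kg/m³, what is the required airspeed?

L = ½ρv²S·CL ⇒ v = √(2L/(ρ·S·CL))
v = √(2 × 499 / (1.08 × 2.07 × 1.15)) = √388.2 = 19.7 m/s

v = 19.7 m/s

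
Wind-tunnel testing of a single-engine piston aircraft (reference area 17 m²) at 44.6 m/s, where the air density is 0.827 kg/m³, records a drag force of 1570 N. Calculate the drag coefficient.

CD = 0.112

From D = ½ρv²S·CD, rearranging gives CD = 2D/(ρv²S).
CD = 2 × 1570 / (0.827 × 44.6² × 17) = 0.112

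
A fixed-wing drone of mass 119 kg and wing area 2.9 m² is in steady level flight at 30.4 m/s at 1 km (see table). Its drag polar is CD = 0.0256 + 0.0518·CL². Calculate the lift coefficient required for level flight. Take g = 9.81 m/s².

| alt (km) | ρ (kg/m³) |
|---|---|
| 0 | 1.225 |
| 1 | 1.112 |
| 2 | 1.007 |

At 1 km, from the table: ρ = 1.112 kg/m³.
Level flight ⇒ L = W = m·g = 119 × 9.81 = 1167.4 N.
q = ½ρv² = ½ × 1.112 × 30.4² = 513.8 Pa.
CL = 2W/(ρv²S) = 2×1167.4/(1.112×30.4²×2.9) = 0.7834.

CL = 0.783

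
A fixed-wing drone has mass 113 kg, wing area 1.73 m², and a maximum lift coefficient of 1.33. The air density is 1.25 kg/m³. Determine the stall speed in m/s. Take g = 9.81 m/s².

Stall occurs when L = W at CL,max. W = mg = 113 × 9.81 = 1109 N.
V_stall = √(2W/(ρ·S·CL,max)) = √(2 × 1109 / (1.25 × 1.73 × 1.33))
V_stall = √770.8 = 27.8 m/s

V_stall = 27.8 m/s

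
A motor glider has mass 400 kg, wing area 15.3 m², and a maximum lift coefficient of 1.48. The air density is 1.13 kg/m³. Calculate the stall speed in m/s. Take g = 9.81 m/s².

Stall occurs when L = W at CL,max. W = mg = 400 × 9.81 = 3924 N.
V_stall = √(2W/(ρ·S·CL,max)) = √(2 × 3924 / (1.13 × 15.3 × 1.48))
V_stall = √306.7 = 17.5 m/s

V_stall = 17.5 m/s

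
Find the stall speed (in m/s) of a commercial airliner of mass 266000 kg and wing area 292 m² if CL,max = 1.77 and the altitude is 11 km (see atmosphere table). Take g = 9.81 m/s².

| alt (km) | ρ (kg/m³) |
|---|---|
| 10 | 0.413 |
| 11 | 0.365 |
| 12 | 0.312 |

V_stall = 166 m/s

At 11 km, from the table: ρ = 0.365 kg/m³.
Stall occurs when L = W at CL,max. W = mg = 266000 × 9.81 = 2.609×10^6 N.
V_stall = √(2W/(ρ·S·CL,max)) = √(2 × 2.609×10^6 / (0.365 × 292 × 1.77))
V_stall = √27670 = 166 m/s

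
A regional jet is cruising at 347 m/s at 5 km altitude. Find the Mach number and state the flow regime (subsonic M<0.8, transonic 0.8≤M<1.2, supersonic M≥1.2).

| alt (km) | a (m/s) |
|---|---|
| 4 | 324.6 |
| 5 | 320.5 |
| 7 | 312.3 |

M = 1.08 (transonic)

At 5 km, from the table: a = 320.5 m/s.
M = v/a = 347 / 320.5 = 1.08
M = 1.08 → transonic.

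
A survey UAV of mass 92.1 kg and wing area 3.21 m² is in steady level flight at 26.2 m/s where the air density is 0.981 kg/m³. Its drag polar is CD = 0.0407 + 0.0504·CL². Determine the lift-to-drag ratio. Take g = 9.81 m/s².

Level flight ⇒ L = W = m·g = 92.1 × 9.81 = 903.5 N.
Dynamic pressure q = 0.5 × 0.981 × 26.2² = 336.7 Pa.
CL = 2W/(ρv²S) = 2×903.5/(0.981×26.2²×3.21) = 0.836.
CD = 0.0407 + 0.0504 × 0.836² = 0.07592.
L/D = CL/CD = 0.836 / 0.07592 = 11

L/D = 11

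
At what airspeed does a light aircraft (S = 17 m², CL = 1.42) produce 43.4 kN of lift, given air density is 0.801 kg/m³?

L = ½ρv²S·CL ⇒ v = √(2L/(ρ·S·CL))
v = √(2 × 43400 / (0.801 × 17 × 1.42)) = √4489 = 67 m/s

v = 67 m/s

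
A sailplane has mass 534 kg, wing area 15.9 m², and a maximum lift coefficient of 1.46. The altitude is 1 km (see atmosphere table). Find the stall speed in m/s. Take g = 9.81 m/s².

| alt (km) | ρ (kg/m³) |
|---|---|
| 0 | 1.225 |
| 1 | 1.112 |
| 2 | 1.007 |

V_stall = 20.1 m/s

At 1 km, from the table: ρ = 1.112 kg/m³.
At stall, lift equals weight: L = W = m·g = 534 × 9.81 = 5239 N.
V_stall = √(2W/(ρ·S·CL,max)) = √(2 × 5239 / (1.112 × 15.9 × 1.46))
V_stall = √405.9 = 20.1 m/s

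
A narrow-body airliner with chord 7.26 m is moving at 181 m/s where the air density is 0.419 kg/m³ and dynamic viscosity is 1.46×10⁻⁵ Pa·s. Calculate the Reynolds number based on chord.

Re = ρ·v·c/μ = 0.419 × 181 × 7.26 / (1.46×10⁻⁵) = 3.77×10^7

Re = 3.77×10^7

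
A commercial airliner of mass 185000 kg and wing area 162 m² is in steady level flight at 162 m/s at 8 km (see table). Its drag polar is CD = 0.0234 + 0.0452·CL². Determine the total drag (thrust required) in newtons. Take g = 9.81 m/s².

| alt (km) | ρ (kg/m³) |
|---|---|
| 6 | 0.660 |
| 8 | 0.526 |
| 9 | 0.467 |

At 8 km, from the table: ρ = 0.526 kg/m³.
Weight W = mg = 185000 × 9.81 = 1.8148×10^6 N; in level flight L = W.
q = ½ρv² = ½ × 0.526 × 162² = 6902 Pa.
CL = 2W/(ρv²S) = 2×1.8148×10^6/(0.526×162²×162) = 1.623.
CD = 0.0234 + 0.0452 × 1.623² = 0.1425.
D = q·S·CD = 6902 × 162 × 0.1425 = 1.593×10^5 N

D = 1.59×10^5 N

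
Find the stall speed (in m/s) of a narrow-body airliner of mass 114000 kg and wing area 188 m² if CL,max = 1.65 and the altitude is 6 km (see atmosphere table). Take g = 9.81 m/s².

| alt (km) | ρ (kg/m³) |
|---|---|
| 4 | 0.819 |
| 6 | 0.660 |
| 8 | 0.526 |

At 6 km, from the table: ρ = 0.660 kg/m³.
Stall occurs when L = W at CL,max. W = mg = 114000 × 9.81 = 1.118×10^6 N.
From L = ½ρV²S·CL,max = W: V_stall = √(2W/(ρSCL,max)) = √(2·1.118×10^6/(0.66·188·1.65))
V_stall = √10920 = 105 m/s

V_stall = 105 m/s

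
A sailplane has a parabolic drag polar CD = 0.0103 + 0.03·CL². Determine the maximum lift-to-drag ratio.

For CD = CD0 + K·CL², (L/D)max occurs at CL* = √(CD0/K) and equals 1/(2√(K·CD0)).
(L/D)max = 1/(2√(0.03 × 0.0103)) = 1/(2 × 0.01758) = 28.4

(L/D)max = 28.4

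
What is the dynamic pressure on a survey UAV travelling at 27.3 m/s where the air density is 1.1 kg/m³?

q = ½ρv² = ½ × 1.1 × 27.3² = 410 Pa

q = 410 Pa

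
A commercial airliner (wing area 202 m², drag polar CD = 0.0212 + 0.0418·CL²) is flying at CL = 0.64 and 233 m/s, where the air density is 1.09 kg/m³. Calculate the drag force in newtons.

CD = 0.0212 + 0.0418 × 0.64² = 0.03832
D = ½ρv²S·CD = ½ × 1.09 × 233² × 202 × 0.03832 = 2.29×10^5 N

D = 2.29×10^5 N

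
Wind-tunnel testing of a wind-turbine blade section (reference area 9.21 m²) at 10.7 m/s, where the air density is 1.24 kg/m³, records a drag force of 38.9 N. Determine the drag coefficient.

CD = 0.0595

From D = ½ρv²S·CD, rearranging gives CD = 2D/(ρv²S).
CD = 2 × 38.9 / (1.24 × 10.7² × 9.21) = 0.0595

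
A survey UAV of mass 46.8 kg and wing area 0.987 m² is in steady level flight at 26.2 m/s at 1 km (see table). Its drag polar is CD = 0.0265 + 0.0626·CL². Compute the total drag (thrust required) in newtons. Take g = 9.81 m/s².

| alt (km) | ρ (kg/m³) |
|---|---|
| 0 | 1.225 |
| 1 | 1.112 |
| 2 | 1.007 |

At 1 km, from the table: ρ = 1.112 kg/m³.
In steady level flight, lift balances weight: W = mg = 46.8 × 9.81 = 459.11 N.
q = ½ρv² = ½ × 1.112 × 26.2² = 381.7 Pa.
CL = 2W/(ρv²S) = 2×459.11/(1.112×26.2²×0.987) = 1.219.
CD = 0.0265 + 0.0626 × 1.219² = 0.1195.
D = q·S·CD = 381.7 × 0.987 × 0.1195 = 45.01 N

D = 45 N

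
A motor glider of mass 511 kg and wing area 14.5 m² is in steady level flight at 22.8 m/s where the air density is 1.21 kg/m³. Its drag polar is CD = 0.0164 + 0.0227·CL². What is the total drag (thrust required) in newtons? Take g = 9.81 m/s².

In steady level flight, lift balances weight: W = mg = 511 × 9.81 = 5012.9 N.
q = ½ρv² = ½ × 1.21 × 22.8² = 314.5 Pa.
Required CL = L/(qS) = 5012.9/(314.5·14.5) = 1.099.
CD = 0.0164 + 0.0227 × 1.099² = 0.04383.
D = q·S·CD = 314.5 × 14.5 × 0.04383 = 199.9 N

D = 200 N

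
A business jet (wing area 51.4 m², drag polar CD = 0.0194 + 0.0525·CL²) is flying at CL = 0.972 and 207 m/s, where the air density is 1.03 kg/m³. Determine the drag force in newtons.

D = 78300 N

CD = 0.0194 + 0.0525 × 0.972² = 0.069
D = ½ρv²S·CD = ½ × 1.03 × 207² × 51.4 × 0.069 = 78300 N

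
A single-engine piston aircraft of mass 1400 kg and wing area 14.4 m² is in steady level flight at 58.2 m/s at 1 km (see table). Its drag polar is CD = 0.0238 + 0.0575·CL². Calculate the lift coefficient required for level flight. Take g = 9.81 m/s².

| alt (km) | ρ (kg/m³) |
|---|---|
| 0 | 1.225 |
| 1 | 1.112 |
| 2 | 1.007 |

At 1 km, from the table: ρ = 1.112 kg/m³.
Level flight ⇒ L = W = m·g = 1400 × 9.81 = 13734 N.
q = ½ρv² = ½ × 1.112 × 58.2² = 1883 Pa.
CL = W/(q·S) = 13734 / (1883 × 14.4) = 0.5064.

CL = 0.506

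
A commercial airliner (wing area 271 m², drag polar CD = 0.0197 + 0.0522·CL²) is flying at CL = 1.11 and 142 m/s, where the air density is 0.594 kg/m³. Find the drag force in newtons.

D = 1.36×10^5 N

CD = 0.0197 + 0.0522 × 1.11² = 0.08402
D = ½ρv²S·CD = ½ × 0.594 × 142² × 271 × 0.08402 = 1.36×10^5 N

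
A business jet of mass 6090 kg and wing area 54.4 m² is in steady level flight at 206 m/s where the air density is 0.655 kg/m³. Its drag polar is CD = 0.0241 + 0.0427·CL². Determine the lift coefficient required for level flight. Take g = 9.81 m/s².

CL = 0.079

Level flight ⇒ L = W = m·g = 6090 × 9.81 = 59743 N.
Dynamic pressure q = 0.5 × 0.655 × 206² = 13900 Pa.
CL = 2W/(ρv²S) = 2×59743/(0.655×206²×54.4) = 0.07902.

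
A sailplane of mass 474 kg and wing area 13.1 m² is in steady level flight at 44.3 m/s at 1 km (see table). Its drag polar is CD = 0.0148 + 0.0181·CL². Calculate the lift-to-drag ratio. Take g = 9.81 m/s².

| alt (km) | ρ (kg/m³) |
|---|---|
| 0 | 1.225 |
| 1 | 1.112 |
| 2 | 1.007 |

L/D = 19.5

At 1 km, from the table: ρ = 1.112 kg/m³.
Level flight ⇒ L = W = m·g = 474 × 9.81 = 4649.9 N.
Dynamic pressure q = 0.5 × 1.112 × 44.3² = 1091 Pa.
CL = 2W/(ρv²S) = 2×4649.9/(1.112×44.3²×13.1) = 0.3253.
CD = 0.0148 + 0.0181 × 0.3253² = 0.01672.
L/D = CL/CD = 0.3253 / 0.01672 = 19.5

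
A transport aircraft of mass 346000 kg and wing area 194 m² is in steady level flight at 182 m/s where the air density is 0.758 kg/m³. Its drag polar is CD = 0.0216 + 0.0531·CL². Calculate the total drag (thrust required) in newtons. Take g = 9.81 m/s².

D = 3.04×10^5 N

Level flight ⇒ L = W = m·g = 346000 × 9.81 = 3.3943×10^6 N.
Dynamic pressure q = 0.5 × 0.758 × 182² = 12550 Pa.
Required CL = L/(qS) = 3.3943×10^6/(12550·194) = 1.394.
CD = 0.0216 + 0.0531 × 1.394² = 0.1247.
D = q·S·CD = 12550 × 194 × 0.1247 = 3.038×10^5 N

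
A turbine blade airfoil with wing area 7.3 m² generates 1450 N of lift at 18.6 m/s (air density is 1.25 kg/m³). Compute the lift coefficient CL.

From L = ½ρv²S·CL, rearranging gives CL = 2L/(ρv²S).
CL = 2 × 1450 / (1.25 × 18.6² × 7.3) = 0.919

CL = 0.919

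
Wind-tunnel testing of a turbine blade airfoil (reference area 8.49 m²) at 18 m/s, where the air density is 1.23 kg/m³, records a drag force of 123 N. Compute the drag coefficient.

CD = 0.0727

From D = ½ρv²S·CD, rearranging gives CD = 2D/(ρv²S).
CD = 2 × 123 / (1.23 × 18² × 8.49) = 0.0727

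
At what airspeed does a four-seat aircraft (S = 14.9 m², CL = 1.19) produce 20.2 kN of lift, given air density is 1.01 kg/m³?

L = ½ρv²S·CL ⇒ v = √(2L/(ρ·S·CL))
v = √(2 × 20200 / (1.01 × 14.9 × 1.19)) = √2256 = 47.5 m/s

v = 47.5 m/s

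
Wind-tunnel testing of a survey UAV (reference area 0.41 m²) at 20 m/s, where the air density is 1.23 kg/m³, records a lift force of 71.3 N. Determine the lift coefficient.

CL = 0.707

From L = ½ρv²S·CL, rearranging gives CL = 2L/(ρv²S).
CL = 2 × 71.3 / (1.23 × 20² × 0.41) = 0.707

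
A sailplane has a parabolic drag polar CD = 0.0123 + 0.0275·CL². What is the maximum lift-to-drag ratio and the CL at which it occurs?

For CD = CD0 + K·CL², (L/D)max occurs at CL* = √(CD0/K) and equals 1/(2√(K·CD0)).
(L/D)max = 1/(2√(0.0275 × 0.0123)) = 1/(2 × 0.01839) = 27.2
CL* = √(0.0123/0.0275) = 0.669

(L/D)max = 27.2, at CL = 0.669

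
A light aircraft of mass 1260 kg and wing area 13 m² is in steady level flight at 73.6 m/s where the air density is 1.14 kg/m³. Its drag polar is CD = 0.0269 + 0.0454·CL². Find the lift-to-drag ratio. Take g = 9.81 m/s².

L/D = 9.87

In steady level flight, lift balances weight: W = mg = 1260 × 9.81 = 12361 N.
q = ½ρv² = ½ × 1.14 × 73.6² = 3088 Pa.
CL = 2W/(ρv²S) = 2×12361/(1.14×73.6²×13) = 0.3079.
CD = 0.0269 + 0.0454 × 0.3079² = 0.03121.
L/D = CL/CD = 0.3079 / 0.03121 = 9.87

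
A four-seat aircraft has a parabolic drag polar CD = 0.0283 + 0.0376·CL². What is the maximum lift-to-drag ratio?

(L/D)max = 15.3

For CD = CD0 + K·CL², (L/D)max occurs at CL* = √(CD0/K) and equals 1/(2√(K·CD0)).
(L/D)max = 1/(2√(0.0376 × 0.0283)) = 1/(2 × 0.03262) = 15.3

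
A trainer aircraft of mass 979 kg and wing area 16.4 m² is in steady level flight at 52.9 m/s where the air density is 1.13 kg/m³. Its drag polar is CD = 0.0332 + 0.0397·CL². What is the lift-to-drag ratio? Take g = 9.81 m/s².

Level flight ⇒ L = W = m·g = 979 × 9.81 = 9604 N.
q = ½ρv² = ½ × 1.13 × 52.9² = 1581 Pa.
CL = W/(q·S) = 9604 / (1581 × 16.4) = 0.3704.
CD = 0.0332 + 0.0397 × 0.3704² = 0.03865.
L/D = CL/CD = 0.3704 / 0.03865 = 9.58

L/D = 9.58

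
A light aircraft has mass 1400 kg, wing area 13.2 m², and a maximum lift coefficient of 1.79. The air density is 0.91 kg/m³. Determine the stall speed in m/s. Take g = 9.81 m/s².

V_stall = 35.7 m/s

Weight W = mg = 1400 × 9.81 = 13730 N.
From L = ½ρV²S·CL,max = W: V_stall = √(2W/(ρSCL,max)) = √(2·13730/(0.91·13.2·1.79))
V_stall = √1277 = 35.7 m/s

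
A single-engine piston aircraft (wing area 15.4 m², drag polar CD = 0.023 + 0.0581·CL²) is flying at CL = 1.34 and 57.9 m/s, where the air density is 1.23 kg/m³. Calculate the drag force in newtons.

CD = 0.023 + 0.0581 × 1.34² = 0.1273
D = ½ρv²S·CD = ½ × 1.23 × 57.9² × 15.4 × 0.1273 = 4040 N

D = 4040 N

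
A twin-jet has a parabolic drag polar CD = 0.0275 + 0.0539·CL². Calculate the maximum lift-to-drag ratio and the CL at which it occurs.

(L/D)max = 13, at CL = 0.714

For CD = CD0 + K·CL², (L/D)max occurs at CL* = √(CD0/K) and equals 1/(2√(K·CD0)).
(L/D)max = 1/(2√(0.0539 × 0.0275)) = 1/(2 × 0.0385) = 13
CL* = √(0.0275/0.0539) = 0.714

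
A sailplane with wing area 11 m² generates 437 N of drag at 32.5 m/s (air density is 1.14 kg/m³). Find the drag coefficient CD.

From D = ½ρv²S·CD, rearranging gives CD = 2D/(ρv²S).
CD = 2 × 437 / (1.14 × 32.5² × 11) = 0.066

CD = 0.066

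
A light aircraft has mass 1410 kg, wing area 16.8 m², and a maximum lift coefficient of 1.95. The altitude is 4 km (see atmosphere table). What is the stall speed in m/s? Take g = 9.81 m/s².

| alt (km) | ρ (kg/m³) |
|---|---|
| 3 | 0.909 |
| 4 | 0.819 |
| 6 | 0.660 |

At 4 km, from the table: ρ = 0.819 kg/m³.
Stall occurs when L = W at CL,max. W = mg = 1410 × 9.81 = 13830 N.
V_stall = √(2W/(ρ·S·CL,max)) = √(2 × 13830 / (0.819 × 16.8 × 1.95))
V_stall = √1031 = 32.1 m/s

V_stall = 32.1 m/s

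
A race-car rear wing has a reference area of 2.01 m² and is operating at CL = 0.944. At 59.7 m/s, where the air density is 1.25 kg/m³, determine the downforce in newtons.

L = 4230 N

L = ½ρv²S·CL = ½ × 1.25 × 59.7² × 2.01 × 0.944 = 4230 N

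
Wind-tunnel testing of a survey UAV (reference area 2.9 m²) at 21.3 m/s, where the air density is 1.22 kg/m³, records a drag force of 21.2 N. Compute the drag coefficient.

From D = ½ρv²S·CD, rearranging gives CD = 2D/(ρv²S).
CD = 2 × 21.2 / (1.22 × 21.3² × 2.9) = 0.0264

CD = 0.0264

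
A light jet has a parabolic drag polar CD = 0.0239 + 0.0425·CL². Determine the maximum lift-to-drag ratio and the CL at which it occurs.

For CD = CD0 + K·CL², (L/D)max occurs at CL* = √(CD0/K) and equals 1/(2√(K·CD0)).
(L/D)max = 1/(2√(0.0425 × 0.0239)) = 1/(2 × 0.03187) = 15.7
CL* = √(0.0239/0.0425) = 0.75

(L/D)max = 15.7, at CL = 0.75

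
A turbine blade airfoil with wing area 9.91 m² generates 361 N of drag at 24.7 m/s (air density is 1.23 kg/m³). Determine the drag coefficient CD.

From D = ½ρv²S·CD, rearranging gives CD = 2D/(ρv²S).
CD = 2 × 361 / (1.23 × 24.7² × 9.91) = 0.0971

CD = 0.0971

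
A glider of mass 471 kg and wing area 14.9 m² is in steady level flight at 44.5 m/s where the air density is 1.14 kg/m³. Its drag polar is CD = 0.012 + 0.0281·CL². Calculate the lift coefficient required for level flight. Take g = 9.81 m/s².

In steady level flight, lift balances weight: W = mg = 471 × 9.81 = 4620.5 N.
q = ½ρv² = ½ × 1.14 × 44.5² = 1129 Pa.
Required CL = L/(qS) = 4620.5/(1129·14.9) = 0.2747.

CL = 0.275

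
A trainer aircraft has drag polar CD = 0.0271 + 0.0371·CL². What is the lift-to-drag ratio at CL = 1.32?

L/D = 14.4

CD = 0.0271 + 0.0371 × 1.32² = 0.09174
L/D = CL/CD = 1.32 / 0.09174 = 14.4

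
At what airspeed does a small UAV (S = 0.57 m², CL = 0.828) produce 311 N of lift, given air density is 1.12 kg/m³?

v = 34.3 m/s

L = ½ρv²S·CL ⇒ v = √(2L/(ρ·S·CL))
v = √(2 × 311 / (1.12 × 0.57 × 0.828)) = √1177 = 34.3 m/s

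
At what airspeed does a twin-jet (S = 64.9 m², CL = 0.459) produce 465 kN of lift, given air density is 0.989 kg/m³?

v = 178 m/s

L = ½ρv²S·CL ⇒ v = √(2L/(ρ·S·CL))
v = √(2 × 4.65×10^5 / (0.989 × 64.9 × 0.459)) = √31570 = 178 m/s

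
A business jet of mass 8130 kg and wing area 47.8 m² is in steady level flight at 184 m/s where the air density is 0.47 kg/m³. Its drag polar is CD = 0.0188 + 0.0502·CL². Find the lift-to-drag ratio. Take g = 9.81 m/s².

Weight W = mg = 8130 × 9.81 = 79755 N; in level flight L = W.
Dynamic pressure q = 0.5 × 0.47 × 184² = 7956 Pa.
Required CL = L/(qS) = 79755/(7956·47.8) = 0.2097.
CD = 0.0188 + 0.0502 × 0.2097² = 0.02101.
L/D = CL/CD = 0.2097 / 0.02101 = 9.98

L/D = 9.98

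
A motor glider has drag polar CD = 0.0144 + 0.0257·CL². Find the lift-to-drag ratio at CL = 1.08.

L/D = 24.3

CD = 0.0144 + 0.0257 × 1.08² = 0.04438
L/D = CL/CD = 1.08 / 0.04438 = 24.3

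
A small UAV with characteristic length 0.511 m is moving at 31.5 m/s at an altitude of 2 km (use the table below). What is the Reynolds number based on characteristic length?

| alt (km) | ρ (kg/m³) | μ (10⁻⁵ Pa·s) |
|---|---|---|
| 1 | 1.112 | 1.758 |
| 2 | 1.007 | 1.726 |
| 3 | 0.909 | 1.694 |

At 2 km, from the table: ρ = 1.007 kg/m³, μ = 1.726×10⁻⁵ Pa·s.
Re = ρ·v·c/μ = 1.007 × 31.5 × 0.511 / (1.726×10⁻⁵) = 9.39×10^5

Re = 9.39×10^5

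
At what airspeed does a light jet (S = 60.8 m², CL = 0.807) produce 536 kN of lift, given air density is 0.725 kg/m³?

v = 174 m/s

L = ½ρv²S·CL ⇒ v = √(2L/(ρ·S·CL))
v = √(2 × 5.36×10^5 / (0.725 × 60.8 × 0.807)) = √30140 = 174 m/s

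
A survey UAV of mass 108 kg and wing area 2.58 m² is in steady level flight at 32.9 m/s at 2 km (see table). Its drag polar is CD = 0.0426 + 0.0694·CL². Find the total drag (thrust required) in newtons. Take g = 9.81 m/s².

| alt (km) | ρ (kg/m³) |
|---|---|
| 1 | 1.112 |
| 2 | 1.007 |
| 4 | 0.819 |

D = 115 N

At 2 km, from the table: ρ = 1.007 kg/m³.
Level flight ⇒ L = W = m·g = 108 × 9.81 = 1059.5 N.
q = ½ρv² = ½ × 1.007 × 32.9² = 545 Pa.
CL = W/(q·S) = 1059.5 / (545 × 2.58) = 0.7535.
CD = 0.0426 + 0.0694 × 0.7535² = 0.082.
D = q·S·CD = 545 × 2.58 × 0.082 = 115.3 N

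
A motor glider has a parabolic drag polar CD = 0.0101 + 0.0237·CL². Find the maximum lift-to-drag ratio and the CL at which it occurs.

(L/D)max = 32.3, at CL = 0.653

For CD = CD0 + K·CL², (L/D)max occurs at CL* = √(CD0/K) and equals 1/(2√(K·CD0)).
(L/D)max = 1/(2√(0.0237 × 0.0101)) = 1/(2 × 0.01547) = 32.3
CL* = √(0.0101/0.0237) = 0.653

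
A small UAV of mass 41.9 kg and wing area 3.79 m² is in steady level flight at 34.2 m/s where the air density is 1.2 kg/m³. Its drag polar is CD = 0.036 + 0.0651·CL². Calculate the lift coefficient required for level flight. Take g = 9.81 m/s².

CL = 0.155

Weight W = mg = 41.9 × 9.81 = 411.04 N; in level flight L = W.
Dynamic pressure q = 0.5 × 1.2 × 34.2² = 701.8 Pa.
CL = 2W/(ρv²S) = 2×411.04/(1.2×34.2²×3.79) = 0.1545.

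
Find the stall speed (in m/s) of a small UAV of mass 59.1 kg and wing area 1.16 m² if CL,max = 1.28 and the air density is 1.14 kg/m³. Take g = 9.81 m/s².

V_stall = 26.2 m/s

Weight W = mg = 59.1 × 9.81 = 579.8 N.
From L = ½ρV²S·CL,max = W: V_stall = √(2W/(ρSCL,max)) = √(2·579.8/(1.14·1.16·1.28))
V_stall = √685 = 26.2 m/s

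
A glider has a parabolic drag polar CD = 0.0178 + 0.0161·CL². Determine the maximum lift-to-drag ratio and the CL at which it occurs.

(L/D)max = 29.5, at CL = 1.05

For CD = CD0 + K·CL², (L/D)max occurs at CL* = √(CD0/K) and equals 1/(2√(K·CD0)).
(L/D)max = 1/(2√(0.0161 × 0.0178)) = 1/(2 × 0.01693) = 29.5
CL* = √(0.0178/0.0161) = 1.05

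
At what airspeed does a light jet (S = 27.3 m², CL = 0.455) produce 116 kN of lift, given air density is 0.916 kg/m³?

L = ½ρv²S·CL ⇒ v = √(2L/(ρ·S·CL))
v = √(2 × 1.16×10^5 / (0.916 × 27.3 × 0.455)) = √20390 = 143 m/s

v = 143 m/s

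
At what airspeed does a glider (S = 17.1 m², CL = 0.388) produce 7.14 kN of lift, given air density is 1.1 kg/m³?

L = ½ρv²S·CL ⇒ v = √(2L/(ρ·S·CL))
v = √(2 × 7140 / (1.1 × 17.1 × 0.388)) = √1957 = 44.2 m/s

v = 44.2 m/s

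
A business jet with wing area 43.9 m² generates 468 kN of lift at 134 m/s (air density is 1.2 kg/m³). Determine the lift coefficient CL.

From L = ½ρv²S·CL, rearranging gives CL = 2L/(ρv²S).
CL = 2 × 4.68×10^5 / (1.2 × 134² × 43.9) = 0.99

CL = 0.99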